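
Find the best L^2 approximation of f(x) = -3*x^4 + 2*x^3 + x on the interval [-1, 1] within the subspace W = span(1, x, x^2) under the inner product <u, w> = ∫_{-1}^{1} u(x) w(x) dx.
g(x) = -18*x^2/7 + 11*x/5 + 9/35

The best approximation g ∈ W is the orthogonal projection of f onto W. Writing g = a_0 + a_1 x + a_2 x^2, the coefficients solve the normal equations G · a = b where
  G_{ij} = <φ_i, φ_j> and b_i = <f, φ_i>, with φ_0 = 1, φ_1 = x, φ_2 = x^2.
G =
  [2, 0, 2/3]
  [0, 2/3, 0]
  [2/3, 0, 2/5],
b = (-6/5, 22/15, -6/7).
Solving gives a_0 = 9/35, a_1 = 11/5, a_2 = -18/7, so
  g(x) = -18*x^2/7 + 11*x/5 + 9/35.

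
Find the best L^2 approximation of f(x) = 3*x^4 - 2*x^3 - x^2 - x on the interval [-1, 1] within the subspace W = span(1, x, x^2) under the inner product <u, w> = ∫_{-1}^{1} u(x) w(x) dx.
g(x) = 11*x^2/7 - 11*x/5 - 9/35

The best approximation g ∈ W is the orthogonal projection of f onto W. Writing g = a_0 + a_1 x + a_2 x^2, the coefficients solve the normal equations G · a = b where
  G_{ij} = <φ_i, φ_j> and b_i = <f, φ_i>, with φ_0 = 1, φ_1 = x, φ_2 = x^2.
G =
  [2, 0, 2/3]
  [0, 2/3, 0]
  [2/3, 0, 2/5],
b = (8/15, -22/15, 16/35).
Solving gives a_0 = -9/35, a_1 = -11/5, a_2 = 11/7, so
  g(x) = 11*x^2/7 - 11*x/5 - 9/35.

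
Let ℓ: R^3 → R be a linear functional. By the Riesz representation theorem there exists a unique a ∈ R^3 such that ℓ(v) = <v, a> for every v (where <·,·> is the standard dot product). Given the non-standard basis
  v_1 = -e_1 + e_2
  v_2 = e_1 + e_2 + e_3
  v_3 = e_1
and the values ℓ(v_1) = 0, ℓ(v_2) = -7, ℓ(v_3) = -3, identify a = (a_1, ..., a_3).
a = (-3, -3, -1)

Write a = (a_1, ..., a_3) in the standard basis. For each basis vector v_i, ℓ(v_i) = <v_i, a> is a linear equation in the a_j's. Collect the n equations into a matrix system V a = ℓ, where row i of V is v_i (expressed in the standard basis). Since V is invertible (lower-triangular with 1s on the diagonal, up to permutation), solve by back-substitution:
  V =
[[-1, 1, 0],
 [1, 1, 1],
 [1, 0, 0]]
  V a = (0, -7, -3)
Solving gives a = (-3, -3, -1).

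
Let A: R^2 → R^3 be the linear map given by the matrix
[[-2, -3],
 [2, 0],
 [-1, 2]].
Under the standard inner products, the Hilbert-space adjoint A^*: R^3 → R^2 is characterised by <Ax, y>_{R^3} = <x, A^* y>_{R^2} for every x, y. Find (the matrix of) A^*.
A^* = A^T =
[[-2, 2, -1],
 [-3, 0, 2]]

For real matrices with standard dot products, the defining identity <Ax, y> = <x, A^* y> gives (Ax)^T y = x^T (A^*) y, i.e. x^T A^T y = x^T (A^*) y. Since this holds for all x, y, we must have A^* = A^T. Therefore
A^* =
[[-2, 2, -1],
 [-3, 0, 2]].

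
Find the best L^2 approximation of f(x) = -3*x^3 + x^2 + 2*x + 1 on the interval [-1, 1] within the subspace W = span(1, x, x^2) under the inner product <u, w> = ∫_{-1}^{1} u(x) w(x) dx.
g(x) = x^2 + x/5 + 1

The best approximation g ∈ W is the orthogonal projection of f onto W. Writing g = a_0 + a_1 x + a_2 x^2, the coefficients solve the normal equations G · a = b where
  G_{ij} = <φ_i, φ_j> and b_i = <f, φ_i>, with φ_0 = 1, φ_1 = x, φ_2 = x^2.
G =
  [2, 0, 2/3]
  [0, 2/3, 0]
  [2/3, 0, 2/5],
b = (8/3, 2/15, 16/15).
Solving gives a_0 = 1, a_1 = 1/5, a_2 = 1, so
  g(x) = x^2 + x/5 + 1.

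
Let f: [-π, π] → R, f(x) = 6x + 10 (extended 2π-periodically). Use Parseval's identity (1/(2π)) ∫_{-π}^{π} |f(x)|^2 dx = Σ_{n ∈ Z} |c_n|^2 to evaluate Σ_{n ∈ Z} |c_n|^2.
Σ |c_n|^2 = 12π^2 + 100

Expand and integrate term by term over [-π, π]:
  ∫ (6x)^2 dx = 36·(2π^3/3); ∫ 2·6·(10)·x dx = 0 (odd integrand); ∫ 10^2 dx = 100·2π.
So (1/(2π)) ∫_{-π}^{π} (6x + 10)^2 dx = 36π^2/3 + 100 = 12π^2 + 100.
Parseval ⇒ Σ |c_n|^2 = 12π^2 + 100.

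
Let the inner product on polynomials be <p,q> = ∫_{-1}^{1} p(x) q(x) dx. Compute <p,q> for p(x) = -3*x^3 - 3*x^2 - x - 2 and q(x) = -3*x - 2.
<p,q> = 88/5

Expand the product: p(x)·q(x) = 9*x^4 + 15*x^3 + 9*x^2 + 8*x + 4.
∫_{-1}^{1} of each monomial x^k gives [2/(k+1) if k even, 0 if k odd]. Integrating term-by-term (or equivalently evaluating the antiderivative F(x) = 9*x^5/5 + 15*x^4/4 + 3*x^3 + 4*x^2 + 4*x at the endpoints):
  F(1) − F(−1) = 331/20 − (-21/20) = 88/5.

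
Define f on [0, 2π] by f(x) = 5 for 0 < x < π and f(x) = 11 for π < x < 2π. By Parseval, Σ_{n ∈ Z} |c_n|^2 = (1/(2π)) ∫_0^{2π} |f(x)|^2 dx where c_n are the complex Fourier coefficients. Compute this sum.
Σ |c_n|^2 = 73

Parseval equates the L^2 energy of f (normalised by 1/(2π)) with the ℓ^2 sum of its Fourier coefficients: (1/(2π)) ∫_0^{2π} |f|^2 = Σ |c_n|^2.
Compute the left side: (1/(2π)) [∫_0^π 5^2 dx + ∫_π^{2π} 11^2 dx] = (1/(2π)) · (25π + 121π) = (25 + 121)/2 = 73.
So Σ_{n ∈ Z} |c_n|^2 = 73.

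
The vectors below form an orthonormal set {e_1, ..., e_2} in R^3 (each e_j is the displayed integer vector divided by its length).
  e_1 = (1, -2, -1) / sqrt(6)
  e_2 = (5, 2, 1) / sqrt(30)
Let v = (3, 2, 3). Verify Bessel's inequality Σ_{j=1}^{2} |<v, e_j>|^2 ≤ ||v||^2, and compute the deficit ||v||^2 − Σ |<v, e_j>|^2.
Σ |<v, e_j>|^2 = 94/5; ||v||^2 = 22; deficit = 16/5

Write each e_j = u_j / sqrt(<u_j, u_j>) where u_j is the displayed integer vector. Then <v, e_j> = <v, u_j> / sqrt(<u_j, u_j>), so |<v, e_j>|^2 = <v, u_j>^2 / <u_j, u_j>.
Coefficients: <v, e_1> = -4/sqrt(6), <v, e_2> = 22/sqrt(30).
Square and sum: Σ |<v, e_j>|^2 = 94/5.
Compute ||v||^2 = v·v = 22.
Deficit = 22 − 94/5 = 16/5 ≥ 0, confirming Bessel's inequality. (The deficit equals ||v − Σ <v,e_j> e_j||^2, the squared distance from v to span{e_j}.)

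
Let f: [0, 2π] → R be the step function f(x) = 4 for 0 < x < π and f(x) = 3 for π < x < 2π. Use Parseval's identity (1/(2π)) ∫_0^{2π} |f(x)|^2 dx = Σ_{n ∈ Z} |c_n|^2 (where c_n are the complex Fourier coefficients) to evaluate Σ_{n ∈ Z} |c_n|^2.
Σ |c_n|^2 = 25/2

Parseval equates the L^2 energy of f (normalised by 1/(2π)) with the ℓ^2 sum of its Fourier coefficients: (1/(2π)) ∫_0^{2π} |f|^2 = Σ |c_n|^2.
Compute the left side: (1/(2π)) [∫_0^π 4^2 dx + ∫_π^{2π} 3^2 dx] = (1/(2π)) · (16π + 9π) = (16 + 9)/2 = 25/2.
So Σ_{n ∈ Z} |c_n|^2 = 25/2.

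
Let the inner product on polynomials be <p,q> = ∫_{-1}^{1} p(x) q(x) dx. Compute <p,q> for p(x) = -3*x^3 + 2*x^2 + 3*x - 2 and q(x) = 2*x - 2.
<p,q> = 104/15

Expand the product: p(x)·q(x) = -6*x^4 + 10*x^3 + 2*x^2 - 10*x + 4.
∫_{-1}^{1} of each monomial x^k gives [2/(k+1) if k even, 0 if k odd]. Integrating term-by-term (or equivalently evaluating the antiderivative F(x) = -6*x^5/5 + 5*x^4/2 + 2*x^3/3 - 5*x^2 + 4*x at the endpoints):
  F(1) − F(−1) = 29/30 − (-179/30) = 104/15.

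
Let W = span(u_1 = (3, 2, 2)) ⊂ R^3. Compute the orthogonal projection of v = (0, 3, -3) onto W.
proj_W(v) = (0, 0, 0)

Set up U = [u_1 | ... | u_1] ∈ R^(3×1). The projector onto W = col(U) is P = U (U^T U)^(-1) U^T.
Compute U^T U =
  [17],
and U^T v = (0).
Solve U^T U · c = U^T v for the coefficients: c = (0). The projection is proj_W(v) = U c.
Check: (v - proj_W(v)) · u_1 = 0  (should be 0).
Result: proj_W(v) = (0, 0, 0).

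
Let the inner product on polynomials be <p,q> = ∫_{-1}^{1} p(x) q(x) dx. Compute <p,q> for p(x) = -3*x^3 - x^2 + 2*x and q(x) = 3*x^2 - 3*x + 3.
<p,q> = -18/5

Expand the product: p(x)·q(x) = -9*x^5 + 6*x^4 - 9*x^2 + 6*x.
∫_{-1}^{1} of each monomial x^k gives [2/(k+1) if k even, 0 if k odd]. Integrating term-by-term (or equivalently evaluating the antiderivative F(x) = -3*x^6/2 + 6*x^5/5 - 3*x^3 + 3*x^2 at the endpoints):
  F(1) − F(−1) = -3/10 − (33/10) = -18/5.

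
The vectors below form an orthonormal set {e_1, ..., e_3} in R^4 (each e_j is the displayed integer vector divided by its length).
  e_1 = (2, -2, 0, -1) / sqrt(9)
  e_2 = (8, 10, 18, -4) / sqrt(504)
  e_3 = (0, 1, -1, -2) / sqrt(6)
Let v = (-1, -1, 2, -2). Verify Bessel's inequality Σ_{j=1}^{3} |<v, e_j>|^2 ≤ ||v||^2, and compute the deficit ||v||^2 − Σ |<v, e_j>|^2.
Σ |<v, e_j>|^2 = 41/21; ||v||^2 = 10; deficit = 169/21

Write each e_j = u_j / sqrt(<u_j, u_j>) where u_j is the displayed integer vector. Then <v, e_j> = <v, u_j> / sqrt(<u_j, u_j>), so |<v, e_j>|^2 = <v, u_j>^2 / <u_j, u_j>.
Coefficients: <v, e_1> = 2/sqrt(9), <v, e_2> = 26/sqrt(504), <v, e_3> = 1/sqrt(6).
Square and sum: Σ |<v, e_j>|^2 = 41/21.
Compute ||v||^2 = v·v = 10.
Deficit = 10 − 41/21 = 169/21 ≥ 0, confirming Bessel's inequality. (The deficit equals ||v − Σ <v,e_j> e_j||^2, the squared distance from v to span{e_j}.)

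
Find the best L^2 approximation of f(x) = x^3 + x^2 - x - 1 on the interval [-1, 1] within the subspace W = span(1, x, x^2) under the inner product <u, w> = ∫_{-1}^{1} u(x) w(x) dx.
g(x) = x^2 - 2*x/5 - 1

The best approximation g ∈ W is the orthogonal projection of f onto W. Writing g = a_0 + a_1 x + a_2 x^2, the coefficients solve the normal equations G · a = b where
  G_{ij} = <φ_i, φ_j> and b_i = <f, φ_i>, with φ_0 = 1, φ_1 = x, φ_2 = x^2.
G =
  [2, 0, 2/3]
  [0, 2/3, 0]
  [2/3, 0, 2/5],
b = (-4/3, -4/15, -4/15).
Solving gives a_0 = -1, a_1 = -2/5, a_2 = 1, so
  g(x) = x^2 - 2*x/5 - 1.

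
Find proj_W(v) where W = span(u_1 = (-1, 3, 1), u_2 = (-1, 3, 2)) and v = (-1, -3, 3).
proj_W(v) = (4/5, -12/5, 3)

Set up U = [u_1 | ... | u_2] ∈ R^(3×2). The projector onto W = col(U) is P = U (U^T U)^(-1) U^T.
Compute U^T U =
  [11, 12]
  [12, 14],
and U^T v = (-5, -2).
Solve U^T U · c = U^T v for the coefficients: c = (-23/5, 19/5). The projection is proj_W(v) = U c.
Check: (v - proj_W(v)) · u_1 = 0  (should be 0).
Check: (v - proj_W(v)) · u_2 = 0  (should be 0).
Result: proj_W(v) = (4/5, -12/5, 3).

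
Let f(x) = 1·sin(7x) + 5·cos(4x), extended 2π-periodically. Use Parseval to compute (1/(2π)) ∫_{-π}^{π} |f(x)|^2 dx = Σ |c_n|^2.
Σ |c_n|^2 = 13

Expand |f|^2 and use orthogonality of {sin(nx), cos(mx)} on [-π, π]:
  ∫_{-π}^{π} sin(nx)^2 dx = π, ∫ cos(mx)^2 dx = π, and cross terms integrate to 0.
So ∫_{-π}^{π} f(x)^2 dx = 1^2 · π + 5^2 · π = (1 + 25)π.
Divide by 2π: (1 + 25)/2 = 13.
By Parseval, this equals Σ |c_n|^2.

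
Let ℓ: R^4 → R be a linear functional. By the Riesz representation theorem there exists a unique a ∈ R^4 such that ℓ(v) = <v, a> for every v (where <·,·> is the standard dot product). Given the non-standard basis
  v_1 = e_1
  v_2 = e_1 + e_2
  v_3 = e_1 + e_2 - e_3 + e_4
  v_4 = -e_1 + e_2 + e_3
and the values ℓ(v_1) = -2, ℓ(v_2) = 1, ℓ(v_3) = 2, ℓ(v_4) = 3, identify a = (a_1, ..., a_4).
a = (-2, 3, -2, -1)

Write a = (a_1, ..., a_4) in the standard basis. For each basis vector v_i, ℓ(v_i) = <v_i, a> is a linear equation in the a_j's. Collect the n equations into a matrix system V a = ℓ, where row i of V is v_i (expressed in the standard basis). Since V is invertible (lower-triangular with 1s on the diagonal, up to permutation), solve by back-substitution:
  V =
[[1, 0, 0, 0],
 [1, 1, 0, 0],
 [1, 1, -1, 1],
 [-1, 1, 1, 0]]
  V a = (-2, 1, 2, 3)
Solving gives a = (-2, 3, -2, -1).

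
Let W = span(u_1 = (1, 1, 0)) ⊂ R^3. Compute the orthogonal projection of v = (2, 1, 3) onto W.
proj_W(v) = (3/2, 3/2, 0)

Set up U = [u_1 | ... | u_1] ∈ R^(3×1). The projector onto W = col(U) is P = U (U^T U)^(-1) U^T.
Compute U^T U =
  [2],
and U^T v = (3).
Solve U^T U · c = U^T v for the coefficients: c = (3/2). The projection is proj_W(v) = U c.
Check: (v - proj_W(v)) · u_1 = 0  (should be 0).
Result: proj_W(v) = (3/2, 3/2, 0).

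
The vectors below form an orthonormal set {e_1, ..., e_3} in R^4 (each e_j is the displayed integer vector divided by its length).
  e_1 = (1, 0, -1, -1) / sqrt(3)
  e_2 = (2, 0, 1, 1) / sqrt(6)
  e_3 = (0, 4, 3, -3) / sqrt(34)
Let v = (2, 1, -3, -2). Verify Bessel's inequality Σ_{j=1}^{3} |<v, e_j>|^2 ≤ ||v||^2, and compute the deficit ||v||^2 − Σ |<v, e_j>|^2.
Σ |<v, e_j>|^2 = 281/17; ||v||^2 = 18; deficit = 25/17

Write each e_j = u_j / sqrt(<u_j, u_j>) where u_j is the displayed integer vector. Then <v, e_j> = <v, u_j> / sqrt(<u_j, u_j>), so |<v, e_j>|^2 = <v, u_j>^2 / <u_j, u_j>.
Coefficients: <v, e_1> = 7/sqrt(3), <v, e_2> = -1/sqrt(6), <v, e_3> = 1/sqrt(34).
Square and sum: Σ |<v, e_j>|^2 = 281/17.
Compute ||v||^2 = v·v = 18.
Deficit = 18 − 281/17 = 25/17 ≥ 0, confirming Bessel's inequality. (The deficit equals ||v − Σ <v,e_j> e_j||^2, the squared distance from v to span{e_j}.)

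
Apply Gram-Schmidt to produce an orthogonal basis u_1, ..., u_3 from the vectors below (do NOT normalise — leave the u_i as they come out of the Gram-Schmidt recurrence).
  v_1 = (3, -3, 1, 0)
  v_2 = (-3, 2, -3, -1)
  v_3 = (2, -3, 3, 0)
Orthogonal basis:
  u_1 = (3, -3, 1, 0)
  u_2 = (-3/19, -16/19, -39/19, -1)
  u_3 = (-107/113, -81/113, 78/113, -75/113)

Apply the Gram-Schmidt recurrence
  u_1 = v_1
  u_i = v_i − Σ_{j<i} ((v_i · u_j) / (u_j · u_j)) · u_j.

Step by step this gives:
  u_1 = (3, -3, 1, 0)
  u_2 = (-3/19, -16/19, -39/19, -1)
  u_3 = (-107/113, -81/113, 78/113, -75/113)

Orthogonality check:
  u_2 · u_1 = 0 (should be 0)
  u_3 · u_1 = 0 (should be 0)
  u_3 · u_2 = 0 (should be 0)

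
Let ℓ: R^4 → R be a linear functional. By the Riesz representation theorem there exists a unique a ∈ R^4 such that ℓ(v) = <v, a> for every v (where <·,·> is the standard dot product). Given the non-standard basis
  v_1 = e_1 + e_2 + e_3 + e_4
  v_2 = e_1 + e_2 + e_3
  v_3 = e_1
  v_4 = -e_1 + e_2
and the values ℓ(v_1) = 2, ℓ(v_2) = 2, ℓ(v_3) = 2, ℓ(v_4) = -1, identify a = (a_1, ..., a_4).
a = (2, 1, -1, 0)

Write a = (a_1, ..., a_4) in the standard basis. For each basis vector v_i, ℓ(v_i) = <v_i, a> is a linear equation in the a_j's. Collect the n equations into a matrix system V a = ℓ, where row i of V is v_i (expressed in the standard basis). Since V is invertible (lower-triangular with 1s on the diagonal, up to permutation), solve by back-substitution:
  V =
[[1, 1, 1, 1],
 [1, 1, 1, 0],
 [1, 0, 0, 0],
 [-1, 1, 0, 0]]
  V a = (2, 2, 2, -1)
Solving gives a = (2, 1, -1, 0).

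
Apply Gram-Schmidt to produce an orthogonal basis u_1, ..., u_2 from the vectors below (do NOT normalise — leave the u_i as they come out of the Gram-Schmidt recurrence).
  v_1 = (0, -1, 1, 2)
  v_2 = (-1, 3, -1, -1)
Orthogonal basis:
  u_1 = (0, -1, 1, 2)
  u_2 = (-1, 2, 0, 1)

Apply the Gram-Schmidt recurrence
  u_1 = v_1
  u_i = v_i − Σ_{j<i} ((v_i · u_j) / (u_j · u_j)) · u_j.

Step by step this gives:
  u_1 = (0, -1, 1, 2)
  u_2 = (-1, 2, 0, 1)

Orthogonality check:
  u_2 · u_1 = 0 (should be 0)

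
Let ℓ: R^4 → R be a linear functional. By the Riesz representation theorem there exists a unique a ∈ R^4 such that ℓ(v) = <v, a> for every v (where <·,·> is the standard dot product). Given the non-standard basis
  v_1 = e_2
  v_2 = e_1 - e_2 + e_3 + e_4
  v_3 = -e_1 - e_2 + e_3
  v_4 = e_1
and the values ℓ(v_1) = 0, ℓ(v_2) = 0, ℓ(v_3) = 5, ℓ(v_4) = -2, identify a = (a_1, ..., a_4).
a = (-2, 0, 3, -1)

Write a = (a_1, ..., a_4) in the standard basis. For each basis vector v_i, ℓ(v_i) = <v_i, a> is a linear equation in the a_j's. Collect the n equations into a matrix system V a = ℓ, where row i of V is v_i (expressed in the standard basis). Since V is invertible (lower-triangular with 1s on the diagonal, up to permutation), solve by back-substitution:
  V =
[[0, 1, 0, 0],
 [1, -1, 1, 1],
 [-1, -1, 1, 0],
 [1, 0, 0, 0]]
  V a = (0, 0, 5, -2)
Solving gives a = (-2, 0, 3, -1).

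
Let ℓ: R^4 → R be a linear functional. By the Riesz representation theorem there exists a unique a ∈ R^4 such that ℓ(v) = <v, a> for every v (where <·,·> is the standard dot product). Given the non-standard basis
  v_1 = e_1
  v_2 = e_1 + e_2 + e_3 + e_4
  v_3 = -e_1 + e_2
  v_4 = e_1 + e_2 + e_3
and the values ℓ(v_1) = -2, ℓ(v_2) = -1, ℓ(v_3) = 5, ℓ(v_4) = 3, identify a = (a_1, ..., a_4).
a = (-2, 3, 2, -4)

Write a = (a_1, ..., a_4) in the standard basis. For each basis vector v_i, ℓ(v_i) = <v_i, a> is a linear equation in the a_j's. Collect the n equations into a matrix system V a = ℓ, where row i of V is v_i (expressed in the standard basis). Since V is invertible (lower-triangular with 1s on the diagonal, up to permutation), solve by back-substitution:
  V =
[[1, 0, 0, 0],
 [1, 1, 1, 1],
 [-1, 1, 0, 0],
 [1, 1, 1, 0]]
  V a = (-2, -1, 5, 3)
Solving gives a = (-2, 3, 2, -4).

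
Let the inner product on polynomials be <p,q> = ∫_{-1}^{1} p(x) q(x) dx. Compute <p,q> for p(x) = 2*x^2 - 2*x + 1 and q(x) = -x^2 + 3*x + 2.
<p,q> = 6/5

Expand the product: p(x)·q(x) = -2*x^4 + 8*x^3 - 3*x^2 - x + 2.
∫_{-1}^{1} of each monomial x^k gives [2/(k+1) if k even, 0 if k odd]. Integrating term-by-term (or equivalently evaluating the antiderivative F(x) = -2*x^5/5 + 2*x^4 - x^3 - x^2/2 + 2*x at the endpoints):
  F(1) − F(−1) = 21/10 − (9/10) = 6/5.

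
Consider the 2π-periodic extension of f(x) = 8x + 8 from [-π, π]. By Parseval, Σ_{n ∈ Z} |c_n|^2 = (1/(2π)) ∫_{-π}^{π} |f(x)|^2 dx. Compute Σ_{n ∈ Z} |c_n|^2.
Σ |c_n|^2 = 64π^2/3 + 64

Expand and integrate term by term over [-π, π]:
  ∫ (8x)^2 dx = 64·(2π^3/3); ∫ 2·8·(8)·x dx = 0 (odd integrand); ∫ 8^2 dx = 64·2π.
So (1/(2π)) ∫_{-π}^{π} (8x + 8)^2 dx = 64π^2/3 + 64 = 64π^2/3 + 64.
Parseval ⇒ Σ |c_n|^2 = 64π^2/3 + 64.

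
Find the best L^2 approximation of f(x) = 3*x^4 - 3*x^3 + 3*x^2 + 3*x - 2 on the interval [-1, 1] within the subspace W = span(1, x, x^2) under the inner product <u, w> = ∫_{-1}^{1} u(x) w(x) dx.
g(x) = 39*x^2/7 + 6*x/5 - 79/35

The best approximation g ∈ W is the orthogonal projection of f onto W. Writing g = a_0 + a_1 x + a_2 x^2, the coefficients solve the normal equations G · a = b where
  G_{ij} = <φ_i, φ_j> and b_i = <f, φ_i>, with φ_0 = 1, φ_1 = x, φ_2 = x^2.
G =
  [2, 0, 2/3]
  [0, 2/3, 0]
  [2/3, 0, 2/5],
b = (-4/5, 4/5, 76/105).
Solving gives a_0 = -79/35, a_1 = 6/5, a_2 = 39/7, so
  g(x) = 39*x^2/7 + 6*x/5 - 79/35.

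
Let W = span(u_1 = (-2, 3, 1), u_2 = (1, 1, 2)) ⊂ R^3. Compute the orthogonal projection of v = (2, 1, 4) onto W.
proj_W(v) = (7/3, 4/3, 11/3)

Set up U = [u_1 | ... | u_2] ∈ R^(3×2). The projector onto W = col(U) is P = U (U^T U)^(-1) U^T.
Compute U^T U =
  [14, 3]
  [3, 6],
and U^T v = (3, 11).
Solve U^T U · c = U^T v for the coefficients: c = (-1/5, 29/15). The projection is proj_W(v) = U c.
Check: (v - proj_W(v)) · u_1 = 0  (should be 0).
Check: (v - proj_W(v)) · u_2 = 0  (should be 0).
Result: proj_W(v) = (7/3, 4/3, 11/3).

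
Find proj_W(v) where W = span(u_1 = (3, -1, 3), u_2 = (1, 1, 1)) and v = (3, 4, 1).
proj_W(v) = (2, 4, 2)

Set up U = [u_1 | ... | u_2] ∈ R^(3×2). The projector onto W = col(U) is P = U (U^T U)^(-1) U^T.
Compute U^T U =
  [19, 5]
  [5, 3],
and U^T v = (8, 8).
Solve U^T U · c = U^T v for the coefficients: c = (-1/2, 7/2). The projection is proj_W(v) = U c.
Check: (v - proj_W(v)) · u_1 = 0  (should be 0).
Check: (v - proj_W(v)) · u_2 = 0  (should be 0).
Result: proj_W(v) = (2, 4, 2).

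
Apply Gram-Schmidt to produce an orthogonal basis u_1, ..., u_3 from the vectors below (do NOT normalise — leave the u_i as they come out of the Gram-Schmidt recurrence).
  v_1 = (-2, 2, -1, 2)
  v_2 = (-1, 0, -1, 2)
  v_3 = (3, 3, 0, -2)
Orthogonal basis:
  u_1 = (-2, 2, -1, 2)
  u_2 = (1/13, -14/13, -6/13, 12/13)
  u_3 = (74/29, 37/29, -38/29, 18/29)

Apply the Gram-Schmidt recurrence
  u_1 = v_1
  u_i = v_i − Σ_{j<i} ((v_i · u_j) / (u_j · u_j)) · u_j.

Step by step this gives:
  u_1 = (-2, 2, -1, 2)
  u_2 = (1/13, -14/13, -6/13, 12/13)
  u_3 = (74/29, 37/29, -38/29, 18/29)

Orthogonality check:
  u_2 · u_1 = 0 (should be 0)
  u_3 · u_1 = 0 (should be 0)
  u_3 · u_2 = 0 (should be 0)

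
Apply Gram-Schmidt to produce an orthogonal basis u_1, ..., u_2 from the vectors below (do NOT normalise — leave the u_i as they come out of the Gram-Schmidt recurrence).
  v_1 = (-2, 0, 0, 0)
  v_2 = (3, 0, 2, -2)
Orthogonal basis:
  u_1 = (-2, 0, 0, 0)
  u_2 = (0, 0, 2, -2)

Apply the Gram-Schmidt recurrence
  u_1 = v_1
  u_i = v_i − Σ_{j<i} ((v_i · u_j) / (u_j · u_j)) · u_j.

Step by step this gives:
  u_1 = (-2, 0, 0, 0)
  u_2 = (0, 0, 2, -2)

Orthogonality check:
  u_2 · u_1 = 0 (should be 0)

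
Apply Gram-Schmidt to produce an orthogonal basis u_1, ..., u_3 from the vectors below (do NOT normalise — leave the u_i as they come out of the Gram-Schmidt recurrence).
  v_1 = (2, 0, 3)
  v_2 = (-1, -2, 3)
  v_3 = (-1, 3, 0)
Orthogonal basis:
  u_1 = (2, 0, 3)
  u_2 = (-27/13, -2, 18/13)
  u_3 = (-198/133, 297/133, 132/133)

Apply the Gram-Schmidt recurrence
  u_1 = v_1
  u_i = v_i − Σ_{j<i} ((v_i · u_j) / (u_j · u_j)) · u_j.

Step by step this gives:
  u_1 = (2, 0, 3)
  u_2 = (-27/13, -2, 18/13)
  u_3 = (-198/133, 297/133, 132/133)

Orthogonality check:
  u_2 · u_1 = 0 (should be 0)
  u_3 · u_1 = 0 (should be 0)
  u_3 · u_2 = 0 (should be 0)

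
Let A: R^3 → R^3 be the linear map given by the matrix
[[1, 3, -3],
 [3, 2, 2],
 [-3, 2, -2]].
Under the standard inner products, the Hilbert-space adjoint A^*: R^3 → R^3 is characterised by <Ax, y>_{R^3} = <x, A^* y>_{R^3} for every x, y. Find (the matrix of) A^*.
A^* = A^T =
[[1, 3, -3],
 [3, 2, 2],
 [-3, 2, -2]]

For real matrices with standard dot products, the defining identity <Ax, y> = <x, A^* y> gives (Ax)^T y = x^T (A^*) y, i.e. x^T A^T y = x^T (A^*) y. Since this holds for all x, y, we must have A^* = A^T. Therefore
A^* =
[[1, 3, -3],
 [3, 2, 2],
 [-3, 2, -2]].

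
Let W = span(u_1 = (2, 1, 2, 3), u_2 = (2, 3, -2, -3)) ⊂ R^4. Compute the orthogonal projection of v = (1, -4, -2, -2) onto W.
proj_W(v) = (-16/9, -11/9, -10/9, -5/3)

Set up U = [u_1 | ... | u_2] ∈ R^(4×2). The projector onto W = col(U) is P = U (U^T U)^(-1) U^T.
Compute U^T U =
  [18, -6]
  [-6, 26],
and U^T v = (-12, 0).
Solve U^T U · c = U^T v for the coefficients: c = (-13/18, -1/6). The projection is proj_W(v) = U c.
Check: (v - proj_W(v)) · u_1 = 0  (should be 0).
Check: (v - proj_W(v)) · u_2 = 0  (should be 0).
Result: proj_W(v) = (-16/9, -11/9, -10/9, -5/3).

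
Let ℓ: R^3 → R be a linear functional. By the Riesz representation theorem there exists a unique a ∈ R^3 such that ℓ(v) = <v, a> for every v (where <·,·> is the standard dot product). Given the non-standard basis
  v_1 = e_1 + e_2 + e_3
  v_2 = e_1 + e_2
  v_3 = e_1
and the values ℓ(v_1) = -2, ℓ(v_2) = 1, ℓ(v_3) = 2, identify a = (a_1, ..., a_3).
a = (2, -1, -3)

Write a = (a_1, ..., a_3) in the standard basis. For each basis vector v_i, ℓ(v_i) = <v_i, a> is a linear equation in the a_j's. Collect the n equations into a matrix system V a = ℓ, where row i of V is v_i (expressed in the standard basis). Since V is invertible (lower-triangular with 1s on the diagonal, up to permutation), solve by back-substitution:
  V =
[[1, 1, 1],
 [1, 1, 0],
 [1, 0, 0]]
  V a = (-2, 1, 2)
Solving gives a = (2, -1, -3).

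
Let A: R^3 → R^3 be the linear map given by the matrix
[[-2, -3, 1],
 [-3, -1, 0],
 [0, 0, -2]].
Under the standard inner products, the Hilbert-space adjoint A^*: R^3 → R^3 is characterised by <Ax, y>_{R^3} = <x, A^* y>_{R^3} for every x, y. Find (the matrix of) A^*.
A^* = A^T =
[[-2, -3, 0],
 [-3, -1, 0],
 [1, 0, -2]]

For real matrices with standard dot products, the defining identity <Ax, y> = <x, A^* y> gives (Ax)^T y = x^T (A^*) y, i.e. x^T A^T y = x^T (A^*) y. Since this holds for all x, y, we must have A^* = A^T. Therefore
A^* =
[[-2, -3, 0],
 [-3, -1, 0],
 [1, 0, -2]].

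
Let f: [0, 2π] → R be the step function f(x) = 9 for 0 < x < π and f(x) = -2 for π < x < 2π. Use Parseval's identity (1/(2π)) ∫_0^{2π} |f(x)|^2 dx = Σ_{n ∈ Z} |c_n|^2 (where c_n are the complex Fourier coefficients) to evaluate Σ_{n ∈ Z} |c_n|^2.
Σ |c_n|^2 = 85/2

Parseval equates the L^2 energy of f (normalised by 1/(2π)) with the ℓ^2 sum of its Fourier coefficients: (1/(2π)) ∫_0^{2π} |f|^2 = Σ |c_n|^2.
Compute the left side: (1/(2π)) [∫_0^π 9^2 dx + ∫_π^{2π} (-2)^2 dx] = (1/(2π)) · (81π + 4π) = (81 + 4)/2 = 85/2.
So Σ_{n ∈ Z} |c_n|^2 = 85/2.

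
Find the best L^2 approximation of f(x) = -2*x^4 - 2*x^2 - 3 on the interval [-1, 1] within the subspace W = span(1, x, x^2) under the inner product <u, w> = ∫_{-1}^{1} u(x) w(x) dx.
g(x) = -26*x^2/7 - 99/35

The best approximation g ∈ W is the orthogonal projection of f onto W. Writing g = a_0 + a_1 x + a_2 x^2, the coefficients solve the normal equations G · a = b where
  G_{ij} = <φ_i, φ_j> and b_i = <f, φ_i>, with φ_0 = 1, φ_1 = x, φ_2 = x^2.
G =
  [2, 0, 2/3]
  [0, 2/3, 0]
  [2/3, 0, 2/5],
b = (-122/15, 0, -118/35).
Solving gives a_0 = -99/35, a_1 = 0, a_2 = -26/7, so
  g(x) = -26*x^2/7 - 99/35.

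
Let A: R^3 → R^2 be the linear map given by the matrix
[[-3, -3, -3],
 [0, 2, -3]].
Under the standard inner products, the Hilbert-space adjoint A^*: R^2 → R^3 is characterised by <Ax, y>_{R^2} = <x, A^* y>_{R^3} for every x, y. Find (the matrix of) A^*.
A^* = A^T =
[[-3, 0],
 [-3, 2],
 [-3, -3]]

For real matrices with standard dot products, the defining identity <Ax, y> = <x, A^* y> gives (Ax)^T y = x^T (A^*) y, i.e. x^T A^T y = x^T (A^*) y. Since this holds for all x, y, we must have A^* = A^T. Therefore
A^* =
[[-3, 0],
 [-3, 2],
 [-3, -3]].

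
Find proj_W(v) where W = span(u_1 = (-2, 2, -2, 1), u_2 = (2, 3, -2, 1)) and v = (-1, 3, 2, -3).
proj_W(v) = (-10/37, 3/37, -22/185, 11/185)

Set up U = [u_1 | ... | u_2] ∈ R^(4×2). The projector onto W = col(U) is P = U (U^T U)^(-1) U^T.
Compute U^T U =
  [13, 7]
  [7, 18],
and U^T v = (1, 0).
Solve U^T U · c = U^T v for the coefficients: c = (18/185, -7/185). The projection is proj_W(v) = U c.
Check: (v - proj_W(v)) · u_1 = 0  (should be 0).
Check: (v - proj_W(v)) · u_2 = 0  (should be 0).
Result: proj_W(v) = (-10/37, 3/37, -22/185, 11/185).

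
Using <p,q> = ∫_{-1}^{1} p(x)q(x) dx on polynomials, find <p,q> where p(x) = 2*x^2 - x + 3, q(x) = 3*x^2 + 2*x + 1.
<p,q> = 72/5

Expand the product: p(x)·q(x) = 6*x^4 + x^3 + 9*x^2 + 5*x + 3.
∫_{-1}^{1} of each monomial x^k gives [2/(k+1) if k even, 0 if k odd]. Integrating term-by-term (or equivalently evaluating the antiderivative F(x) = 6*x^5/5 + x^4/4 + 3*x^3 + 5*x^2/2 + 3*x at the endpoints):
  F(1) − F(−1) = 199/20 − (-89/20) = 72/5.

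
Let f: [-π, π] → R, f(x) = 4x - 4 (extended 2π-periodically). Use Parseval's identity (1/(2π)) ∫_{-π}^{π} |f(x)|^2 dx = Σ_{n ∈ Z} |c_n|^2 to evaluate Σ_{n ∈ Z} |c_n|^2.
Σ |c_n|^2 = 16π^2/3 + 16

Expand and integrate term by term over [-π, π]:
  ∫ (4x)^2 dx = 16·(2π^3/3); ∫ 2·4·(-4)·x dx = 0 (odd integrand); ∫ (-4)^2 dx = 16·2π.
So (1/(2π)) ∫_{-π}^{π} (4x - 4)^2 dx = 16π^2/3 + 16 = 16π^2/3 + 16.
Parseval ⇒ Σ |c_n|^2 = 16π^2/3 + 16.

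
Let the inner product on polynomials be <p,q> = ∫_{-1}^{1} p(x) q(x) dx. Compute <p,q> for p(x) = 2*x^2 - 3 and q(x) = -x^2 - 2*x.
<p,q> = 6/5

Expand the product: p(x)·q(x) = -2*x^4 - 4*x^3 + 3*x^2 + 6*x.
∫_{-1}^{1} of each monomial x^k gives [2/(k+1) if k even, 0 if k odd]. Integrating term-by-term (or equivalently evaluating the antiderivative F(x) = -2*x^5/5 - x^4 + x^3 + 3*x^2 at the endpoints):
  F(1) − F(−1) = 13/5 − (7/5) = 6/5.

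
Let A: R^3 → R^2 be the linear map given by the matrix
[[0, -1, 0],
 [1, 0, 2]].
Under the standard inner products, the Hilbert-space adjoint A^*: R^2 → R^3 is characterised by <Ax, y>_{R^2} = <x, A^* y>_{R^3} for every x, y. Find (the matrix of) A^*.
A^* = A^T =
[[0, 1],
 [-1, 0],
 [0, 2]]

For real matrices with standard dot products, the defining identity <Ax, y> = <x, A^* y> gives (Ax)^T y = x^T (A^*) y, i.e. x^T A^T y = x^T (A^*) y. Since this holds for all x, y, we must have A^* = A^T. Therefore
A^* =
[[0, 1],
 [-1, 0],
 [0, 2]].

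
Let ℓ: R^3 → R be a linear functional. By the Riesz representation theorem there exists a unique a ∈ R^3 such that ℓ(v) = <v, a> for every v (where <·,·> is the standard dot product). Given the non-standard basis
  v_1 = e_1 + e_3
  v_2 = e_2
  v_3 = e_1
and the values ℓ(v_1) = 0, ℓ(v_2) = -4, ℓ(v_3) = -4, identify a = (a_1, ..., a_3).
a = (-4, -4, 4)

Write a = (a_1, ..., a_3) in the standard basis. For each basis vector v_i, ℓ(v_i) = <v_i, a> is a linear equation in the a_j's. Collect the n equations into a matrix system V a = ℓ, where row i of V is v_i (expressed in the standard basis). Since V is invertible (lower-triangular with 1s on the diagonal, up to permutation), solve by back-substitution:
  V =
[[1, 0, 1],
 [0, 1, 0],
 [1, 0, 0]]
  V a = (0, -4, -4)
Solving gives a = (-4, -4, 4).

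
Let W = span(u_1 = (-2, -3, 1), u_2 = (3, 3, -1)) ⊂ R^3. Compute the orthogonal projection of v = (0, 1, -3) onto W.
proj_W(v) = (0, 9/5, -3/5)

Set up U = [u_1 | ... | u_2] ∈ R^(3×2). The projector onto W = col(U) is P = U (U^T U)^(-1) U^T.
Compute U^T U =
  [14, -16]
  [-16, 19],
and U^T v = (-6, 6).
Solve U^T U · c = U^T v for the coefficients: c = (-9/5, -6/5). The projection is proj_W(v) = U c.
Check: (v - proj_W(v)) · u_1 = 0  (should be 0).
Check: (v - proj_W(v)) · u_2 = 0  (should be 0).
Result: proj_W(v) = (0, 9/5, -3/5).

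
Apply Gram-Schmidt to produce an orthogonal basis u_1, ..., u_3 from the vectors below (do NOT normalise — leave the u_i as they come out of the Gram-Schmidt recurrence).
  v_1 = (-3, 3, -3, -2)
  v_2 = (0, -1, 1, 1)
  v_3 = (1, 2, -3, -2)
Orthogonal basis:
  u_1 = (-3, 3, -3, -2)
  u_2 = (-24/31, -7/31, 7/31, 15/31)
  u_3 = (5/29, -7/29, -22/29, 15/29)

Apply the Gram-Schmidt recurrence
  u_1 = v_1
  u_i = v_i − Σ_{j<i} ((v_i · u_j) / (u_j · u_j)) · u_j.

Step by step this gives:
  u_1 = (-3, 3, -3, -2)
  u_2 = (-24/31, -7/31, 7/31, 15/31)
  u_3 = (5/29, -7/29, -22/29, 15/29)

Orthogonality check:
  u_2 · u_1 = 0 (should be 0)
  u_3 · u_1 = 0 (should be 0)
  u_3 · u_2 = 0 (should be 0)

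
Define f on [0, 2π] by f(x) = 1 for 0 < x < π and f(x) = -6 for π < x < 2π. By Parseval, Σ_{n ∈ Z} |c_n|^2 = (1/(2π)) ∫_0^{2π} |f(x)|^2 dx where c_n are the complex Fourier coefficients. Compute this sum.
Σ |c_n|^2 = 37/2

Parseval equates the L^2 energy of f (normalised by 1/(2π)) with the ℓ^2 sum of its Fourier coefficients: (1/(2π)) ∫_0^{2π} |f|^2 = Σ |c_n|^2.
Compute the left side: (1/(2π)) [∫_0^π 1^2 dx + ∫_π^{2π} (-6)^2 dx] = (1/(2π)) · (1π + 36π) = (1 + 36)/2 = 37/2.
So Σ_{n ∈ Z} |c_n|^2 = 37/2.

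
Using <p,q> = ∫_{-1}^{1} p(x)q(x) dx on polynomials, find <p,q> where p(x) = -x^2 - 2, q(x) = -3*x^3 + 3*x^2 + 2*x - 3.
<p,q> = 44/5

Expand the product: p(x)·q(x) = 3*x^5 - 3*x^4 + 4*x^3 - 3*x^2 - 4*x + 6.
∫_{-1}^{1} of each monomial x^k gives [2/(k+1) if k even, 0 if k odd]. Integrating term-by-term (or equivalently evaluating the antiderivative F(x) = x^6/2 - 3*x^5/5 + x^4 - x^3 - 2*x^2 + 6*x at the endpoints):
  F(1) − F(−1) = 39/10 − (-49/10) = 44/5.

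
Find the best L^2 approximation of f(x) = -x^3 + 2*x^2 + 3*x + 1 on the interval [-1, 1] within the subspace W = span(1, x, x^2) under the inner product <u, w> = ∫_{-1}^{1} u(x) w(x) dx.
g(x) = 2*x^2 + 12*x/5 + 1

The best approximation g ∈ W is the orthogonal projection of f onto W. Writing g = a_0 + a_1 x + a_2 x^2, the coefficients solve the normal equations G · a = b where
  G_{ij} = <φ_i, φ_j> and b_i = <f, φ_i>, with φ_0 = 1, φ_1 = x, φ_2 = x^2.
G =
  [2, 0, 2/3]
  [0, 2/3, 0]
  [2/3, 0, 2/5],
b = (10/3, 8/5, 22/15).
Solving gives a_0 = 1, a_1 = 12/5, a_2 = 2, so
  g(x) = 2*x^2 + 12*x/5 + 1.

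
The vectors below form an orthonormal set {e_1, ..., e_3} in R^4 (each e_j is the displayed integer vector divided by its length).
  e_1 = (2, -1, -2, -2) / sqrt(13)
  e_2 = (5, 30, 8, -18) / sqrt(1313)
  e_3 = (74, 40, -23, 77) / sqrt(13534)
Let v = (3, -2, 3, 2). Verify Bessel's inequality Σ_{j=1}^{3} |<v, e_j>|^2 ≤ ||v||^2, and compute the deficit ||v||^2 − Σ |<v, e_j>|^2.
Σ |<v, e_j>|^2 = 883/134; ||v||^2 = 26; deficit = 2601/134

Write each e_j = u_j / sqrt(<u_j, u_j>) where u_j is the displayed integer vector. Then <v, e_j> = <v, u_j> / sqrt(<u_j, u_j>), so |<v, e_j>|^2 = <v, u_j>^2 / <u_j, u_j>.
Coefficients: <v, e_1> = -2/sqrt(13), <v, e_2> = -57/sqrt(1313), <v, e_3> = 227/sqrt(13534).
Square and sum: Σ |<v, e_j>|^2 = 883/134.
Compute ||v||^2 = v·v = 26.
Deficit = 26 − 883/134 = 2601/134 ≥ 0, confirming Bessel's inequality. (The deficit equals ||v − Σ <v,e_j> e_j||^2, the squared distance from v to span{e_j}.)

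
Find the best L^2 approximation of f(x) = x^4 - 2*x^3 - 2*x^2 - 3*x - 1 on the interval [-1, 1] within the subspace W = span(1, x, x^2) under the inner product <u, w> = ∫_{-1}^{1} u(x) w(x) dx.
g(x) = -8*x^2/7 - 21*x/5 - 38/35

The best approximation g ∈ W is the orthogonal projection of f onto W. Writing g = a_0 + a_1 x + a_2 x^2, the coefficients solve the normal equations G · a = b where
  G_{ij} = <φ_i, φ_j> and b_i = <f, φ_i>, with φ_0 = 1, φ_1 = x, φ_2 = x^2.
G =
  [2, 0, 2/3]
  [0, 2/3, 0]
  [2/3, 0, 2/5],
b = (-44/15, -14/5, -124/105).
Solving gives a_0 = -38/35, a_1 = -21/5, a_2 = -8/7, so
  g(x) = -8*x^2/7 - 21*x/5 - 38/35.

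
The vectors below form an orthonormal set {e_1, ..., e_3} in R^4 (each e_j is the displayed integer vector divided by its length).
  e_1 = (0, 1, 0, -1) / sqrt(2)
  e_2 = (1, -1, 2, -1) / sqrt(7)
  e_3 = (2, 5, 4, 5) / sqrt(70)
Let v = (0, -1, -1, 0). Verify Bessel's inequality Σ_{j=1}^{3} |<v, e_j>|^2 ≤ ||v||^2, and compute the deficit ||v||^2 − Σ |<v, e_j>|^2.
Σ |<v, e_j>|^2 = 9/5; ||v||^2 = 2; deficit = 1/5

Write each e_j = u_j / sqrt(<u_j, u_j>) where u_j is the displayed integer vector. Then <v, e_j> = <v, u_j> / sqrt(<u_j, u_j>), so |<v, e_j>|^2 = <v, u_j>^2 / <u_j, u_j>.
Coefficients: <v, e_1> = -1/sqrt(2), <v, e_2> = -1/sqrt(7), <v, e_3> = -9/sqrt(70).
Square and sum: Σ |<v, e_j>|^2 = 9/5.
Compute ||v||^2 = v·v = 2.
Deficit = 2 − 9/5 = 1/5 ≥ 0, confirming Bessel's inequality. (The deficit equals ||v − Σ <v,e_j> e_j||^2, the squared distance from v to span{e_j}.)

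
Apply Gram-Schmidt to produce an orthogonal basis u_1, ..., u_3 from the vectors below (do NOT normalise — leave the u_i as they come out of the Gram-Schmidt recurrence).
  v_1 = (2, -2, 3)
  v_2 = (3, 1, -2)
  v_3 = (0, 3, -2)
Orthogonal basis:
  u_1 = (2, -2, 3)
  u_2 = (55/17, 13/17, -28/17)
  u_3 = (23/234, 23/18, 92/117)

Apply the Gram-Schmidt recurrence
  u_1 = v_1
  u_i = v_i − Σ_{j<i} ((v_i · u_j) / (u_j · u_j)) · u_j.

Step by step this gives:
  u_1 = (2, -2, 3)
  u_2 = (55/17, 13/17, -28/17)
  u_3 = (23/234, 23/18, 92/117)

Orthogonality check:
  u_2 · u_1 = 0 (should be 0)
  u_3 · u_1 = 0 (should be 0)
  u_3 · u_2 = 0 (should be 0)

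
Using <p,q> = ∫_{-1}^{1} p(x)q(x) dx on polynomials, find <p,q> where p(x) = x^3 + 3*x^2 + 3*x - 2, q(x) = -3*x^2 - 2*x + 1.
<p,q> = -32/5

Expand the product: p(x)·q(x) = -3*x^5 - 11*x^4 - 14*x^3 + 3*x^2 + 7*x - 2.
∫_{-1}^{1} of each monomial x^k gives [2/(k+1) if k even, 0 if k odd]. Integrating term-by-term (or equivalently evaluating the antiderivative F(x) = -x^6/2 - 11*x^5/5 - 7*x^4/2 + x^3 + 7*x^2/2 - 2*x at the endpoints):
  F(1) − F(−1) = -37/10 − (27/10) = -32/5.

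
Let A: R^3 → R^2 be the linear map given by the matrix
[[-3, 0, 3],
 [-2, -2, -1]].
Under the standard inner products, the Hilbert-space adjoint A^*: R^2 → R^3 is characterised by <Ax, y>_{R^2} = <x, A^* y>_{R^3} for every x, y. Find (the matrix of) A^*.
A^* = A^T =
[[-3, -2],
 [0, -2],
 [3, -1]]

For real matrices with standard dot products, the defining identity <Ax, y> = <x, A^* y> gives (Ax)^T y = x^T (A^*) y, i.e. x^T A^T y = x^T (A^*) y. Since this holds for all x, y, we must have A^* = A^T. Therefore
A^* =
[[-3, -2],
 [0, -2],
 [3, -1]].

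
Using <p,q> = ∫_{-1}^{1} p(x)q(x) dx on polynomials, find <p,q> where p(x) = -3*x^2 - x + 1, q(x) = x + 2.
<p,q> = -2/3

Expand the product: p(x)·q(x) = -3*x^3 - 7*x^2 - x + 2.
∫_{-1}^{1} of each monomial x^k gives [2/(k+1) if k even, 0 if k odd]. Integrating term-by-term (or equivalently evaluating the antiderivative F(x) = -3*x^4/4 - 7*x^3/3 - x^2/2 + 2*x at the endpoints):
  F(1) − F(−1) = -19/12 − (-11/12) = -2/3.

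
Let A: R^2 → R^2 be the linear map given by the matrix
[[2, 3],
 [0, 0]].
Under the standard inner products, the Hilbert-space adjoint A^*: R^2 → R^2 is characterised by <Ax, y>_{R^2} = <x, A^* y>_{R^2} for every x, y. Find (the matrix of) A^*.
A^* = A^T =
[[2, 0],
 [3, 0]]

For real matrices with standard dot products, the defining identity <Ax, y> = <x, A^* y> gives (Ax)^T y = x^T (A^*) y, i.e. x^T A^T y = x^T (A^*) y. Since this holds for all x, y, we must have A^* = A^T. Therefore
A^* =
[[2, 0],
 [3, 0]].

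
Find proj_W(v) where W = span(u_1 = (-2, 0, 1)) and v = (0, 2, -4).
proj_W(v) = (8/5, 0, -4/5)

Set up U = [u_1 | ... | u_1] ∈ R^(3×1). The projector onto W = col(U) is P = U (U^T U)^(-1) U^T.
Compute U^T U =
  [5],
and U^T v = (-4).
Solve U^T U · c = U^T v for the coefficients: c = (-4/5). The projection is proj_W(v) = U c.
Check: (v - proj_W(v)) · u_1 = 0  (should be 0).
Result: proj_W(v) = (8/5, 0, -4/5).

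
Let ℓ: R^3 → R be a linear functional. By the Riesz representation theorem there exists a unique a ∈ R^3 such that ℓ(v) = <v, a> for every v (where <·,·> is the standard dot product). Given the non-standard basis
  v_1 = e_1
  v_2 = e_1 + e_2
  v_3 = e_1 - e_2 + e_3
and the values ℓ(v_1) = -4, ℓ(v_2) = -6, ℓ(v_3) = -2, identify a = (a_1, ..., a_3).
a = (-4, -2, 0)

Write a = (a_1, ..., a_3) in the standard basis. For each basis vector v_i, ℓ(v_i) = <v_i, a> is a linear equation in the a_j's. Collect the n equations into a matrix system V a = ℓ, where row i of V is v_i (expressed in the standard basis). Since V is invertible (lower-triangular with 1s on the diagonal, up to permutation), solve by back-substitution:
  V =
[[1, 0, 0],
 [1, 1, 0],
 [1, -1, 1]]
  V a = (-4, -6, -2)
Solving gives a = (-4, -2, 0).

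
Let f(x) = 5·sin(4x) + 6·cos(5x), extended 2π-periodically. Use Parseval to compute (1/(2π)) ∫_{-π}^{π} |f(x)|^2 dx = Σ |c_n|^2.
Σ |c_n|^2 = 61/2

Expand |f|^2 and use orthogonality of {sin(nx), cos(mx)} on [-π, π]:
  ∫_{-π}^{π} sin(nx)^2 dx = π, ∫ cos(mx)^2 dx = π, and cross terms integrate to 0.
So ∫_{-π}^{π} f(x)^2 dx = 5^2 · π + 6^2 · π = (25 + 36)π.
Divide by 2π: (25 + 36)/2 = 61/2.
By Parseval, this equals Σ |c_n|^2.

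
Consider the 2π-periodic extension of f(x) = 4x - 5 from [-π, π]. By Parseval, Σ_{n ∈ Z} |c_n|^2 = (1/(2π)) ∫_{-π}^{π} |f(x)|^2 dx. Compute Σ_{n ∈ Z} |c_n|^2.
Σ |c_n|^2 = 16π^2/3 + 25

Expand and integrate term by term over [-π, π]:
  ∫ (4x)^2 dx = 16·(2π^3/3); ∫ 2·4·(-5)·x dx = 0 (odd integrand); ∫ (-5)^2 dx = 25·2π.
So (1/(2π)) ∫_{-π}^{π} (4x - 5)^2 dx = 16π^2/3 + 25 = 16π^2/3 + 25.
Parseval ⇒ Σ |c_n|^2 = 16π^2/3 + 25.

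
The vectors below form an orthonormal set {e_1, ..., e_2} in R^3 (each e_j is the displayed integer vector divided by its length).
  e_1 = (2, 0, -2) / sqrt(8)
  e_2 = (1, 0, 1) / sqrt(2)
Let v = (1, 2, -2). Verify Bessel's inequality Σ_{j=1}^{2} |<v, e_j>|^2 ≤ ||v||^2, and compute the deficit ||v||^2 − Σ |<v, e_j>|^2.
Σ |<v, e_j>|^2 = 5; ||v||^2 = 9; deficit = 4

Write each e_j = u_j / sqrt(<u_j, u_j>) where u_j is the displayed integer vector. Then <v, e_j> = <v, u_j> / sqrt(<u_j, u_j>), so |<v, e_j>|^2 = <v, u_j>^2 / <u_j, u_j>.
Coefficients: <v, e_1> = 6/sqrt(8), <v, e_2> = -1/sqrt(2).
Square and sum: Σ |<v, e_j>|^2 = 5.
Compute ||v||^2 = v·v = 9.
Deficit = 9 − 5 = 4 ≥ 0, confirming Bessel's inequality. (The deficit equals ||v − Σ <v,e_j> e_j||^2, the squared distance from v to span{e_j}.)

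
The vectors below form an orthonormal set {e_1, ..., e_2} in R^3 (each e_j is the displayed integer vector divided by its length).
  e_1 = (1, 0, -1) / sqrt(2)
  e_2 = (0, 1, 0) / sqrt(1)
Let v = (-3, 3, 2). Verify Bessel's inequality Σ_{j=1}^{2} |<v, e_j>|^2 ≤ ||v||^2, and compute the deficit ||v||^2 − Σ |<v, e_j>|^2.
Σ |<v, e_j>|^2 = 43/2; ||v||^2 = 22; deficit = 1/2

Write each e_j = u_j / sqrt(<u_j, u_j>) where u_j is the displayed integer vector. Then <v, e_j> = <v, u_j> / sqrt(<u_j, u_j>), so |<v, e_j>|^2 = <v, u_j>^2 / <u_j, u_j>.
Coefficients: <v, e_1> = -5/sqrt(2), <v, e_2> = 3/sqrt(1).
Square and sum: Σ |<v, e_j>|^2 = 43/2.
Compute ||v||^2 = v·v = 22.
Deficit = 22 − 43/2 = 1/2 ≥ 0, confirming Bessel's inequality. (The deficit equals ||v − Σ <v,e_j> e_j||^2, the squared distance from v to span{e_j}.)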